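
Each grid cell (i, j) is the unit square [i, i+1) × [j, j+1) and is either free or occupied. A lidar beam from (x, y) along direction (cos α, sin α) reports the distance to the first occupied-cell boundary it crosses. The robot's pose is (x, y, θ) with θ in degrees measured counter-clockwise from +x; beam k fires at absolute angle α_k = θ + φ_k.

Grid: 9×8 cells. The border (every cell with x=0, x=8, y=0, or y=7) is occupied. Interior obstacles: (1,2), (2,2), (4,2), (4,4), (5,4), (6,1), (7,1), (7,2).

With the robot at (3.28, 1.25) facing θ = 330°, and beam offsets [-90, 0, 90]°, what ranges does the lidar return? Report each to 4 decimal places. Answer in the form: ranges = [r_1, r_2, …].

ranges = [0.2887, 0.5000, 1.4400]

beam 1: φ=-90°, α=240°
  direction (-0.5000, -0.8660); cell (3,1); t to first gridline: x 0.5600, y 0.2887 (then +2.0000 / +1.1547)
    (3,0) via y @ 0.2887  # hit
  → r_1 = 0.2887
beam 2: φ=0°, α=330°
  direction (0.8660, -0.5000); cell (3,1); t to first gridline: x 0.8314, y 0.5000 (then +1.1547 / +2.0000)
    (3,0) via y @ 0.5000  # hit
  → r_2 = 0.5000
beam 3: φ=90°, α=60°
  direction (0.5000, 0.8660); cell (3,1); t to first gridline: x 1.4400, y 0.8660 (then +2.0000 / +1.1547)
    (3,2) via y @ 0.8660
    (4,2) via x @ 1.4400  # hit
  → r_3 = 1.4400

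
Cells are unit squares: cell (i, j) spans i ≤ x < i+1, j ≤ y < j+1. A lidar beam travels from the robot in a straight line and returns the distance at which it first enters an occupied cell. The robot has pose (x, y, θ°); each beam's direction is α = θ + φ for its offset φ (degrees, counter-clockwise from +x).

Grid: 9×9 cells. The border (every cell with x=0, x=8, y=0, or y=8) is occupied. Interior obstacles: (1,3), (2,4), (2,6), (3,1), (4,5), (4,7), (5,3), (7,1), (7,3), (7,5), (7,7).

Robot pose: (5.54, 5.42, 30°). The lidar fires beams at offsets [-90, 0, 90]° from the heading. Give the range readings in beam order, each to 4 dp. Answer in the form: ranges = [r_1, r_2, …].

beam 1: φ=-90°, α=300°
  d=(0.5000,-0.8660)  start (5,5)  tX=0.9200 tY=0.4850  stride 1/|dx|=2.0000 1/|dy|=1.1547
    cross y-line → (5,4), t=0.4850
    cross x-line → (6,4), t=0.9200
    cross y-line → (6,3), t=1.6397
    cross y-line → (6,2), t=2.7944
    cross x-line → (7,2), t=2.9200
    cross y-line → (7,1), t=3.9491 (wall)
  → r_1 = 3.9491
beam 2: φ=0°, α=30°
  d=(0.8660,0.5000)  start (5,5)  tX=0.5312 tY=1.1600  stride 1/|dx|=1.1547 1/|dy|=2.0000
    cross x-line → (6,5), t=0.5312
    cross y-line → (6,6), t=1.1600
    cross x-line → (7,6), t=1.6859
    cross x-line → (8,6), t=2.8406 (wall)
  → r_2 = 2.8406
beam 3: φ=90°, α=120°
  d=(-0.5000,0.8660)  start (5,5)  tX=1.0800 tY=0.6697  stride 1/|dx|=2.0000 1/|dy|=1.1547
    cross y-line → (5,6), t=0.6697
    cross x-line → (4,6), t=1.0800
    cross y-line → (4,7), t=1.8244 (wall)
  → r_3 = 1.8244

ranges = [3.9491, 2.8406, 1.8244]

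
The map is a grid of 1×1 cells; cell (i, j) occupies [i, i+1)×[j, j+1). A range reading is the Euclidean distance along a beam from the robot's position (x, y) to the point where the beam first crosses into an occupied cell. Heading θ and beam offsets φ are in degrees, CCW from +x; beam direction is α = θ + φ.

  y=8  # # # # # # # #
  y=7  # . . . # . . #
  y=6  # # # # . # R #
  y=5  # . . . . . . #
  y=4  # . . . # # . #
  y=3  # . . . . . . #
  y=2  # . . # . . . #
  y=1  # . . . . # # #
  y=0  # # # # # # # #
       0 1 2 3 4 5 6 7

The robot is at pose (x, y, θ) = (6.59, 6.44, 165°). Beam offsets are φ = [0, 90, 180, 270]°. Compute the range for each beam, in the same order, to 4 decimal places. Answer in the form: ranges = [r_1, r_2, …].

ranges = [0.6108, 2.2796, 0.4245, 1.5841]

beam 1: φ=0°, α=165°
  d=(-0.9659,0.2588)  start (6,6)  tX=0.6108 tY=2.1637  stride 1/|dx|=1.0353 1/|dy|=3.8637
    cross x-line → (5,6), t=0.6108 (wall)
  → r_1 = 0.6108
beam 2: φ=90°, α=255°
  d=(-0.2588,-0.9659)  start (6,6)  tX=2.2796 tY=0.4555  stride 1/|dx|=3.8637 1/|dy|=1.0353
    cross y-line → (6,5), t=0.4555
    cross y-line → (6,4), t=1.4908
    cross x-line → (5,4), t=2.2796 (wall)
  → r_2 = 2.2796
beam 3: φ=180°, α=345°
  d=(0.9659,-0.2588)  start (6,6)  tX=0.4245 tY=1.7000  stride 1/|dx|=1.0353 1/|dy|=3.8637
    cross x-line → (7,6), t=0.4245 (wall)
  → r_3 = 0.4245
beam 4: φ=270°, α=75°
  d=(0.2588,0.9659)  start (6,6)  tX=1.5841 tY=0.5798  stride 1/|dx|=3.8637 1/|dy|=1.0353
    cross y-line → (6,7), t=0.5798
    cross x-line → (7,7), t=1.5841 (wall)
  → r_4 = 1.5841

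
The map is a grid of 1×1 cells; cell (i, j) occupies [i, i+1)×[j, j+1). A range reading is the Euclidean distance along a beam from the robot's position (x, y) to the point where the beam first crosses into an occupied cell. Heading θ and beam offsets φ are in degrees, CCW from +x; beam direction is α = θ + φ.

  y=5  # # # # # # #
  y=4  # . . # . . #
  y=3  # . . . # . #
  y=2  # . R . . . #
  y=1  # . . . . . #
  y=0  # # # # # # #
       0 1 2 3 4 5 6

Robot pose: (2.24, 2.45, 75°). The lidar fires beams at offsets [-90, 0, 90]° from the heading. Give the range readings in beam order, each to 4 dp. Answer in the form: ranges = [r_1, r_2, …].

ranges = [3.8926, 2.6400, 1.2837]

beam 1: φ=-90°, α=345°
  d=(0.9659,-0.2588)  start (2,2)  tX=0.7868 tY=1.7387  stride 1/|dx|=1.0353 1/|dy|=3.8637
    cross x-line → (3,2), t=0.7868
    cross y-line → (3,1), t=1.7387
    cross x-line → (4,1), t=1.8221
    cross x-line → (5,1), t=2.8574
    cross x-line → (6,1), t=3.8926 (wall)
  → r_1 = 3.8926
beam 2: φ=0°, α=75°
  d=(0.2588,0.9659)  start (2,2)  tX=2.9364 tY=0.5694  stride 1/|dx|=3.8637 1/|dy|=1.0353
    cross y-line → (2,3), t=0.5694
    cross y-line → (2,4), t=1.6047
    cross y-line → (2,5), t=2.6400 (wall)
  → r_2 = 2.6400
beam 3: φ=90°, α=165°
  d=(-0.9659,0.2588)  start (2,2)  tX=0.2485 tY=2.1250  stride 1/|dx|=1.0353 1/|dy|=3.8637
    cross x-line → (1,2), t=0.2485
    cross x-line → (0,2), t=1.2837 (wall)
  → r_3 = 1.2837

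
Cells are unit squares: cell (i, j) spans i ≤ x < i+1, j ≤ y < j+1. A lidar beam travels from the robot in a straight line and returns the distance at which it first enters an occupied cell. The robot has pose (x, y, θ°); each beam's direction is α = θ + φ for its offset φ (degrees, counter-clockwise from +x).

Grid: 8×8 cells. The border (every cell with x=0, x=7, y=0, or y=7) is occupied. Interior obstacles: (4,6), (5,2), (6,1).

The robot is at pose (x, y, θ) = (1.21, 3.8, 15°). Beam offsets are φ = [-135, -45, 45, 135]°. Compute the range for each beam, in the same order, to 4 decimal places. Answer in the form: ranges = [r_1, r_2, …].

beam 1: φ=-135°, α=240°
  dir = (cos 240°, sin 240°) = (-0.5000, -0.8660); from cell (1,3)
  next x-line at t=0.4200, next y-line at t=0.9238; Δt_x=2.0000, Δt_y=1.1547
    x: enter (0,3) at t=0.4200 ← occupied
  → r_1 = 0.4200
beam 2: φ=-45°, α=330°
  dir = (cos 330°, sin 330°) = (0.8660, -0.5000); from cell (1,3)
  next x-line at t=0.9122, next y-line at t=1.6000; Δt_x=1.1547, Δt_y=2.0000
    x: enter (2,3) at t=0.9122
    y: enter (2,2) at t=1.6000
    x: enter (3,2) at t=2.0669
    x: enter (4,2) at t=3.2216
    y: enter (4,1) at t=3.6000
    x: enter (5,1) at t=4.3763
    x: enter (6,1) at t=5.5310 ← occupied
  → r_2 = 5.5310
beam 3: φ=45°, α=60°
  dir = (cos 60°, sin 60°) = (0.5000, 0.8660); from cell (1,3)
  next x-line at t=1.5800, next y-line at t=0.2309; Δt_x=2.0000, Δt_y=1.1547
    y: enter (1,4) at t=0.2309
    y: enter (1,5) at t=1.3856
    x: enter (2,5) at t=1.5800
    y: enter (2,6) at t=2.5403
    x: enter (3,6) at t=3.5800
    y: enter (3,7) at t=3.6950 ← occupied
  → r_3 = 3.6950
beam 4: φ=135°, α=150°
  dir = (cos 150°, sin 150°) = (-0.8660, 0.5000); from cell (1,3)
  next x-line at t=0.2425, next y-line at t=0.4000; Δt_x=1.1547, Δt_y=2.0000
    x: enter (0,3) at t=0.2425 ← occupied
  → r_4 = 0.2425

ranges = [0.4200, 5.5310, 3.6950, 0.2425]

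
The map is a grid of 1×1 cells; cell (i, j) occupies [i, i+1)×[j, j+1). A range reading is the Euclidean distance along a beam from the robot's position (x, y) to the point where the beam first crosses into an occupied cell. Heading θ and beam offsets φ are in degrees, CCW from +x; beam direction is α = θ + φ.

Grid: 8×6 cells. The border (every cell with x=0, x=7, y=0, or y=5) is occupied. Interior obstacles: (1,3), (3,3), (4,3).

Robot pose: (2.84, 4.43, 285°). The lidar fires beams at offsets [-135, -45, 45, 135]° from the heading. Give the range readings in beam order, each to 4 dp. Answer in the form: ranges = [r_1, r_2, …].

beam 1: φ=-135°, α=150°
  direction (-0.8660, 0.5000); cell (2,4); t to first gridline: x 0.9699, y 1.1400 (then +1.1547 / +2.0000)
    (1,4) via x @ 0.9699
    (1,5) via y @ 1.1400  # hit
  → r_1 = 1.1400
beam 2: φ=-45°, α=240°
  direction (-0.5000, -0.8660); cell (2,4); t to first gridline: x 1.6800, y 0.4965 (then +2.0000 / +1.1547)
    (2,3) via y @ 0.4965
    (2,2) via y @ 1.6512
    (1,2) via x @ 1.6800
    (1,1) via y @ 2.8059
    (0,1) via x @ 3.6800  # hit
  → r_2 = 3.6800
beam 3: φ=45°, α=330°
  direction (0.8660, -0.5000); cell (2,4); t to first gridline: x 0.1848, y 0.8600 (then +1.1547 / +2.0000)
    (3,4) via x @ 0.1848
    (3,3) via y @ 0.8600  # hit
  → r_3 = 0.8600
beam 4: φ=135°, α=60°
  direction (0.5000, 0.8660); cell (2,4); t to first gridline: x 0.3200, y 0.6582 (then +2.0000 / +1.1547)
    (3,4) via x @ 0.3200
    (3,5) via y @ 0.6582  # hit
  → r_4 = 0.6582

ranges = [1.1400, 3.6800, 0.8600, 0.6582]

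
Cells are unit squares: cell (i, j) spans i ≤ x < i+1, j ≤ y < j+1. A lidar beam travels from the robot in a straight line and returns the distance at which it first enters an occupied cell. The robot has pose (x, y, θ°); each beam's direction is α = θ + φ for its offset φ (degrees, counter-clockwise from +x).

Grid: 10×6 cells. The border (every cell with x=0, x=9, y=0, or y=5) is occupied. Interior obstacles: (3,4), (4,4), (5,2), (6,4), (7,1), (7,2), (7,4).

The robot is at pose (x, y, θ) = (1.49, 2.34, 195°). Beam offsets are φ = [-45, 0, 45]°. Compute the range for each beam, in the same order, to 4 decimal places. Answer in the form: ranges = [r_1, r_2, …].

ranges = [0.5658, 0.5073, 0.9800]

beam 1: φ=-45°, α=150°
  cosα=-0.8660 sinα=0.5000 | (1,2) | tMaxX 0.5658 tMaxY 1.3200 | tΔX 1.1547 tΔY 2.0000
    t=0.5658 [x] (0,2) — stop
  → r_1 = 0.5658
beam 2: φ=0°, α=195°
  cosα=-0.9659 sinα=-0.2588 | (1,2) | tMaxX 0.5073 tMaxY 1.3137 | tΔX 1.0353 tΔY 3.8637
    t=0.5073 [x] (0,2) — stop
  → r_2 = 0.5073
beam 3: φ=45°, α=240°
  cosα=-0.5000 sinα=-0.8660 | (1,2) | tMaxX 0.9800 tMaxY 0.3926 | tΔX 2.0000 tΔY 1.1547
    t=0.3926 [y] (1,1)
    t=0.9800 [x] (0,1) — stop
  → r_3 = 0.9800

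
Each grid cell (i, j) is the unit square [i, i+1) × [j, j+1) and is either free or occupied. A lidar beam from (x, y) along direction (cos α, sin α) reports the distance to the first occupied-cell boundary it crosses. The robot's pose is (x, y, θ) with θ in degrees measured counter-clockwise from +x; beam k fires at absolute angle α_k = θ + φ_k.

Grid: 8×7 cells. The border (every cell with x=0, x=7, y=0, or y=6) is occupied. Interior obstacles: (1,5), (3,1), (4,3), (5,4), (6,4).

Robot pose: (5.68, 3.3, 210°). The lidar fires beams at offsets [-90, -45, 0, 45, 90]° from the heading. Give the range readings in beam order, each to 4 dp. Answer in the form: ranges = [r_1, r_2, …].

beam 1: φ=-90°, α=120°
  d=(-0.5000,0.8660)  start (5,3)  tX=1.3600 tY=0.8083  stride 1/|dx|=2.0000 1/|dy|=1.1547
    cross y-line → (5,4), t=0.8083 (wall)
  → r_1 = 0.8083
beam 2: φ=-45°, α=165°
  d=(-0.9659,0.2588)  start (5,3)  tX=0.7040 tY=2.7046  stride 1/|dx|=1.0353 1/|dy|=3.8637
    cross x-line → (4,3), t=0.7040 (wall)
  → r_2 = 0.7040
beam 3: φ=0°, α=210°
  d=(-0.8660,-0.5000)  start (5,3)  tX=0.7852 tY=0.6000  stride 1/|dx|=1.1547 1/|dy|=2.0000
    cross y-line → (5,2), t=0.6000
    cross x-line → (4,2), t=0.7852
    cross x-line → (3,2), t=1.9399
    cross y-line → (3,1), t=2.6000 (wall)
  → r_3 = 2.6000
beam 4: φ=45°, α=255°
  d=(-0.2588,-0.9659)  start (5,3)  tX=2.6273 tY=0.3106  stride 1/|dx|=3.8637 1/|dy|=1.0353
    cross y-line → (5,2), t=0.3106
    cross y-line → (5,1), t=1.3459
    cross y-line → (5,0), t=2.3811 (wall)
  → r_4 = 2.3811
beam 5: φ=90°, α=300°
  d=(0.5000,-0.8660)  start (5,3)  tX=0.6400 tY=0.3464  stride 1/|dx|=2.0000 1/|dy|=1.1547
    cross y-line → (5,2), t=0.3464
    cross x-line → (6,2), t=0.6400
    cross y-line → (6,1), t=1.5011
    cross x-line → (7,1), t=2.6400 (wall)
  → r_5 = 2.6400

ranges = [0.8083, 0.7040, 2.6000, 2.3811, 2.6400]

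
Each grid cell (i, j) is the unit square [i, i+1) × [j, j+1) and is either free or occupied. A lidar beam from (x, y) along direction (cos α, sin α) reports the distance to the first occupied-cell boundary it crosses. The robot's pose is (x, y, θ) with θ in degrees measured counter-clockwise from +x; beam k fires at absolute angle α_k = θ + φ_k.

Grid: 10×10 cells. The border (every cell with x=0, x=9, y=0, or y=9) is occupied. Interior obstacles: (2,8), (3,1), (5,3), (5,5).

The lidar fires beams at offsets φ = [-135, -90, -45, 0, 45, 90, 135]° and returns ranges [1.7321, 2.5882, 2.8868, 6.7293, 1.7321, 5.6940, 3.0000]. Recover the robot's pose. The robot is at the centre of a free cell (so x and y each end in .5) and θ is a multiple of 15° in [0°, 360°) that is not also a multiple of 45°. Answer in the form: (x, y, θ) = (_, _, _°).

The pose lattice has 60·16 = 960 candidates. Test each by forward raycasting.
  (2.5, 2.5, 195°): beam 1 = 7.5056 ≠ 1.7321 ✗
  (5.5, 1.5, 255°): beam 1 = 8.6603 ≠ 1.7321 ✗
  (2.5, 4.5, 240°): beam 1 = 4.6587 ≠ 1.7321 ✗
  (8.5, 5.5, 150°): beam 1 = 0.5176 ≠ 1.7321 ✗
  (7.5, 3.5, 150°): beam 1 = 1.5529 ≠ 1.7321 ✗
  …
  (7.5, 6.5, 165°): r_1=1.7321, r_2=2.5882, r_3=2.8868, r_4=6.7293, r_5=1.7321, r_6=5.6940, r_7=3.0000 — all match ✓
Unique over the lattice → pose = (7.5, 6.5, 165°).

(x, y, θ) = (7.5, 6.5, 165°)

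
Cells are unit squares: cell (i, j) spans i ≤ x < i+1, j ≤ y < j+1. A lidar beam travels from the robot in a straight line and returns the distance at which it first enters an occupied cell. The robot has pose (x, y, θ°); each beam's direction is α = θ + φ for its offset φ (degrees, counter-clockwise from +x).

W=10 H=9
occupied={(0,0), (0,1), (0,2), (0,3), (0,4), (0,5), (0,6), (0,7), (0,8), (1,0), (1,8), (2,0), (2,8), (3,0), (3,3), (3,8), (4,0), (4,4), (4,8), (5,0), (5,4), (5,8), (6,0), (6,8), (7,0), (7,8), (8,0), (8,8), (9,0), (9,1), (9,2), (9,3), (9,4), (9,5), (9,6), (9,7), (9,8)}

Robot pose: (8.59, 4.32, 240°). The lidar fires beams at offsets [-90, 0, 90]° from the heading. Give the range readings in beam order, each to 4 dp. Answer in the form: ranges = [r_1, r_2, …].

ranges = [7.3600, 3.8336, 0.4734]

beam 1: φ=-90°, α=150°
  d=(-0.8660,0.5000)  start (8,4)  tX=0.6813 tY=1.3600  stride 1/|dx|=1.1547 1/|dy|=2.0000
    cross x-line → (7,4), t=0.6813
    cross y-line → (7,5), t=1.3600
    cross x-line → (6,5), t=1.8360
    cross x-line → (5,5), t=2.9907
    cross y-line → (5,6), t=3.3600
    cross x-line → (4,6), t=4.1454
    cross x-line → (3,6), t=5.3001
    cross y-line → (3,7), t=5.3600
    cross x-line → (2,7), t=6.4548
    cross y-line → (2,8), t=7.3600 (wall)
  → r_1 = 7.3600
beam 2: φ=0°, α=240°
  d=(-0.5000,-0.8660)  start (8,4)  tX=1.1800 tY=0.3695  stride 1/|dx|=2.0000 1/|dy|=1.1547
    cross y-line → (8,3), t=0.3695
    cross x-line → (7,3), t=1.1800
    cross y-line → (7,2), t=1.5242
    cross y-line → (7,1), t=2.6789
    cross x-line → (6,1), t=3.1800
    cross y-line → (6,0), t=3.8336 (wall)
  → r_2 = 3.8336
beam 3: φ=90°, α=330°
  d=(0.8660,-0.5000)  start (8,4)  tX=0.4734 tY=0.6400  stride 1/|dx|=1.1547 1/|dy|=2.0000
    cross x-line → (9,4), t=0.4734 (wall)
  → r_3 = 0.4734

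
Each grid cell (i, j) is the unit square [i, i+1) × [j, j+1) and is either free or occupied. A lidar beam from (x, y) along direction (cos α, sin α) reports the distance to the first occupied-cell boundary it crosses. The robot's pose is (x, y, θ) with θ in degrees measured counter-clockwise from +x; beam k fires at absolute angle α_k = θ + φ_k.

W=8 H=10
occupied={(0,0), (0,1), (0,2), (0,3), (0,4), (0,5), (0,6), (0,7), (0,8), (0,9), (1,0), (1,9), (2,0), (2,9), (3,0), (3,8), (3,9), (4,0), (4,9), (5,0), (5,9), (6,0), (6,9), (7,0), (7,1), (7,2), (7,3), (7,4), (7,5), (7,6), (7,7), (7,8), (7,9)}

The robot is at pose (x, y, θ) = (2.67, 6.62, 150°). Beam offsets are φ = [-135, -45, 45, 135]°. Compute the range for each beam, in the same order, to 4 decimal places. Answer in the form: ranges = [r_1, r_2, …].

ranges = [4.4827, 2.4640, 1.7289, 5.8183]

beam 1: φ=-135°, α=15°
  direction (0.9659, 0.2588); cell (2,6); t to first gridline: x 0.3416, y 1.4682 (then +1.0353 / +3.8637)
    (3,6) via x @ 0.3416
    (4,6) via x @ 1.3769
    (4,7) via y @ 1.4682
    (5,7) via x @ 2.4122
    (6,7) via x @ 3.4475
    (7,7) via x @ 4.4827  # hit
  → r_1 = 4.4827
beam 2: φ=-45°, α=105°
  direction (-0.2588, 0.9659); cell (2,6); t to first gridline: x 2.5887, y 0.3934 (then +3.8637 / +1.0353)
    (2,7) via y @ 0.3934
    (2,8) via y @ 1.4287
    (2,9) via y @ 2.4640  # hit
  → r_2 = 2.4640
beam 3: φ=45°, α=195°
  direction (-0.9659, -0.2588); cell (2,6); t to first gridline: x 0.6936, y 2.3955 (then +1.0353 / +3.8637)
    (1,6) via x @ 0.6936
    (0,6) via x @ 1.7289  # hit
  → r_3 = 1.7289
beam 4: φ=135°, α=285°
  direction (0.2588, -0.9659); cell (2,6); t to first gridline: x 1.2750, y 0.6419 (then +3.8637 / +1.0353)
    (2,5) via y @ 0.6419
    (3,5) via x @ 1.2750
    (3,4) via y @ 1.6771
    (3,3) via y @ 2.7124
    (3,2) via y @ 3.7477
    (3,1) via y @ 4.7830
    (4,1) via x @ 5.1387
    (4,0) via y @ 5.8183  # hit
  → r_4 = 5.8183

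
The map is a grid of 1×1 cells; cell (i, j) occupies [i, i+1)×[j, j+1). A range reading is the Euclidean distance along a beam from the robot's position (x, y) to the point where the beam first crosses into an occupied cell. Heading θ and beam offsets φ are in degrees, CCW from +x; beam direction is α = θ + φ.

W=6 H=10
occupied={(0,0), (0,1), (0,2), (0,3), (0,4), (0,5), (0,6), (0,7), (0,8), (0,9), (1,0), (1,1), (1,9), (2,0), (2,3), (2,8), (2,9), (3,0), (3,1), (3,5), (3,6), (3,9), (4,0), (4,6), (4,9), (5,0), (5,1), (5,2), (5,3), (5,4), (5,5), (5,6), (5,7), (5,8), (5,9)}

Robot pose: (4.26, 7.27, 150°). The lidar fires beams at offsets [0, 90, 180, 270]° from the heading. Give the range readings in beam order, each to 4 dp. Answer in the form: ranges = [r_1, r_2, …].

beam 1: φ=0°, α=150°
  cosα=-0.8660 sinα=0.5000 | (4,7) | tMaxX 0.3002 tMaxY 1.4600 | tΔX 1.1547 tΔY 2.0000
    t=0.3002 [x] (3,7)
    t=1.4549 [x] (2,7)
    t=1.4600 [y] (2,8) — stop
  → r_1 = 1.4600
beam 2: φ=90°, α=240°
  cosα=-0.5000 sinα=-0.8660 | (4,7) | tMaxX 0.5200 tMaxY 0.3118 | tΔX 2.0000 tΔY 1.1547
    t=0.3118 [y] (4,6) — stop
  → r_2 = 0.3118
beam 3: φ=180°, α=330°
  cosα=0.8660 sinα=-0.5000 | (4,7) | tMaxX 0.8545 tMaxY 0.5400 | tΔX 1.1547 tΔY 2.0000
    t=0.5400 [y] (4,6) — stop
  → r_3 = 0.5400
beam 4: φ=270°, α=60°
  cosα=0.5000 sinα=0.8660 | (4,7) | tMaxX 1.4800 tMaxY 0.8429 | tΔX 2.0000 tΔY 1.1547
    t=0.8429 [y] (4,8)
    t=1.4800 [x] (5,8) — stop
  → r_4 = 1.4800

ranges = [1.4600, 0.3118, 0.5400, 1.4800]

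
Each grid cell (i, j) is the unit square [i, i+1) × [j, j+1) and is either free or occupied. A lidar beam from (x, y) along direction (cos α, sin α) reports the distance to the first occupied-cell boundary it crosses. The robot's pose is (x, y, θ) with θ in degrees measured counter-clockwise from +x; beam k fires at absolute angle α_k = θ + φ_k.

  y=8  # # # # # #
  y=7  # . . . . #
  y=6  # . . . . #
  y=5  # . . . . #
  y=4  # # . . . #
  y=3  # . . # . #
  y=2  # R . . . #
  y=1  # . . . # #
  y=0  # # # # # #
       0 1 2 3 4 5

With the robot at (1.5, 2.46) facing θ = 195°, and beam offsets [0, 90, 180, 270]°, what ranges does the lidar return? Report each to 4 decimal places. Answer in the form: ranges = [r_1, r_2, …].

ranges = [0.5176, 1.5115, 2.0864, 1.5943]

beam 1: φ=0°, α=195°
  dir = (cos 195°, sin 195°) = (-0.9659, -0.2588); from cell (1,2)
  next x-line at t=0.5176, next y-line at t=1.7773; Δt_x=1.0353, Δt_y=3.8637
    x: enter (0,2) at t=0.5176 ← occupied
  → r_1 = 0.5176
beam 2: φ=90°, α=285°
  dir = (cos 285°, sin 285°) = (0.2588, -0.9659); from cell (1,2)
  next x-line at t=1.9319, next y-line at t=0.4762; Δt_x=3.8637, Δt_y=1.0353
    y: enter (1,1) at t=0.4762
    y: enter (1,0) at t=1.5115 ← occupied
  → r_2 = 1.5115
beam 3: φ=180°, α=15°
  dir = (cos 15°, sin 15°) = (0.9659, 0.2588); from cell (1,2)
  next x-line at t=0.5176, next y-line at t=2.0864; Δt_x=1.0353, Δt_y=3.8637
    x: enter (2,2) at t=0.5176
    x: enter (3,2) at t=1.5529
    y: enter (3,3) at t=2.0864 ← occupied
  → r_3 = 2.0864
beam 4: φ=270°, α=105°
  dir = (cos 105°, sin 105°) = (-0.2588, 0.9659); from cell (1,2)
  next x-line at t=1.9319, next y-line at t=0.5590; Δt_x=3.8637, Δt_y=1.0353
    y: enter (1,3) at t=0.5590
    y: enter (1,4) at t=1.5943 ← occupied
  → r_4 = 1.5943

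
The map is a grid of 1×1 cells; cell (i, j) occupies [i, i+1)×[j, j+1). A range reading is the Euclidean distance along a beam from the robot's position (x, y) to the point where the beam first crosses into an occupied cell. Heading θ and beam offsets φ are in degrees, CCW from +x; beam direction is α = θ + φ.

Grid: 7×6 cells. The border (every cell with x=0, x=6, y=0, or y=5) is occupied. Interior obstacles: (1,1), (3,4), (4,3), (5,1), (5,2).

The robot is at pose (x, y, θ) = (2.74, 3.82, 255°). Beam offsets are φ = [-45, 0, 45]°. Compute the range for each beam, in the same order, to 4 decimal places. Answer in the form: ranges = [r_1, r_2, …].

ranges = [2.0092, 2.8591, 3.2563]

beam 1: φ=-45°, α=210°
  cosα=-0.8660 sinα=-0.5000 | (2,3) | tMaxX 0.8545 tMaxY 1.6400 | tΔX 1.1547 tΔY 2.0000
    t=0.8545 [x] (1,3)
    t=1.6400 [y] (1,2)
    t=2.0092 [x] (0,2) — stop
  → r_1 = 2.0092
beam 2: φ=0°, α=255°
  cosα=-0.2588 sinα=-0.9659 | (2,3) | tMaxX 2.8591 tMaxY 0.8489 | tΔX 3.8637 tΔY 1.0353
    t=0.8489 [y] (2,2)
    t=1.8842 [y] (2,1)
    t=2.8591 [x] (1,1) — stop
  → r_2 = 2.8591
beam 3: φ=45°, α=300°
  cosα=0.5000 sinα=-0.8660 | (2,3) | tMaxX 0.5200 tMaxY 0.9469 | tΔX 2.0000 tΔY 1.1547
    t=0.5200 [x] (3,3)
    t=0.9469 [y] (3,2)
    t=2.1016 [y] (3,1)
    t=2.5200 [x] (4,1)
    t=3.2563 [y] (4,0) — stop
  → r_3 = 3.2563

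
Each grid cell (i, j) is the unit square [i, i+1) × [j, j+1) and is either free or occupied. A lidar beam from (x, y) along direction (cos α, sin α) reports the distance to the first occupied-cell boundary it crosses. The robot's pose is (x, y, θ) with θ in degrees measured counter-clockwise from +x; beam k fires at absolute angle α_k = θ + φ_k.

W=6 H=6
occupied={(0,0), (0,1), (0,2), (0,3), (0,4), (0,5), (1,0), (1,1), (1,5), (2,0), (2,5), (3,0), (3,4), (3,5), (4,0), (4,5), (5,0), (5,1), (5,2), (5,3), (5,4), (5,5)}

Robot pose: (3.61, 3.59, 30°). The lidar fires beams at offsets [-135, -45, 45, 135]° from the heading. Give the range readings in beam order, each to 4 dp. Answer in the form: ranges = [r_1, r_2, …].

beam 1: φ=-135°, α=255°
  direction (-0.2588, -0.9659); cell (3,3); t to first gridline: x 2.3569, y 0.6108 (then +3.8637 / +1.0353)
    (3,2) via y @ 0.6108
    (3,1) via y @ 1.6461
    (2,1) via x @ 2.3569
    (2,0) via y @ 2.6814  # hit
  → r_1 = 2.6814
beam 2: φ=-45°, α=345°
  direction (0.9659, -0.2588); cell (3,3); t to first gridline: x 0.4038, y 2.2796 (then +1.0353 / +3.8637)
    (4,3) via x @ 0.4038
    (5,3) via x @ 1.4390  # hit
  → r_2 = 1.4390
beam 3: φ=45°, α=75°
  direction (0.2588, 0.9659); cell (3,3); t to first gridline: x 1.5068, y 0.4245 (then +3.8637 / +1.0353)
    (3,4) via y @ 0.4245  # hit
  → r_3 = 0.4245
beam 4: φ=135°, α=165°
  direction (-0.9659, 0.2588); cell (3,3); t to first gridline: x 0.6315, y 1.5841 (then +1.0353 / +3.8637)
    (2,3) via x @ 0.6315
    (2,4) via y @ 1.5841
    (1,4) via x @ 1.6668
    (0,4) via x @ 2.7021  # hit
  → r_4 = 2.7021

ranges = [2.6814, 1.4390, 0.4245, 2.7021]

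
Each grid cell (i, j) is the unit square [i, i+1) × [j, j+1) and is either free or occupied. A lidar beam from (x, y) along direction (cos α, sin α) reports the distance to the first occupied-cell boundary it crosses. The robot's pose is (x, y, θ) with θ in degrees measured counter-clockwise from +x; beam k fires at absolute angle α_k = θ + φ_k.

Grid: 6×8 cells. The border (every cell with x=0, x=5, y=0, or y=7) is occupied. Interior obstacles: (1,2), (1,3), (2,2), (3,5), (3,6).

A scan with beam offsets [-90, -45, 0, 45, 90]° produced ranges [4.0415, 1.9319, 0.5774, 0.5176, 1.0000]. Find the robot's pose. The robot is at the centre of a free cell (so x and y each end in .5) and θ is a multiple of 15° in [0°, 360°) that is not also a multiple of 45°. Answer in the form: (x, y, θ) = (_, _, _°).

(x, y, θ) = (4.5, 4.5, 330°)

Candidates: 19 free-cell centres × 16 headings = 304 poses. Raycast each; keep the one whose scan matches to 4 dp.
  (4.5, 6.5, 165°): beam 1 = 0.5176 ≠ 4.0415 ✗
  (1.5, 1.5, 150°): beam 1 = 0.5774 ≠ 4.0415 ✗
  (3.5, 4.5, 105°): beam 1 = 1.5529 ≠ 4.0415 ✗
  (4.5, 2.5, 30°): beam 1 = 1.0000 ≠ 4.0415 ✗
  (3.5, 4.5, 285°): beam 1 = 1.9319 ≠ 4.0415 ✗
  …
  (4.5, 4.5, 330°): r_1=4.0415, r_2=1.9319, r_3=0.5774, r_4=0.5176, r_5=1.0000 — all match ✓
Only this pose fits every beam.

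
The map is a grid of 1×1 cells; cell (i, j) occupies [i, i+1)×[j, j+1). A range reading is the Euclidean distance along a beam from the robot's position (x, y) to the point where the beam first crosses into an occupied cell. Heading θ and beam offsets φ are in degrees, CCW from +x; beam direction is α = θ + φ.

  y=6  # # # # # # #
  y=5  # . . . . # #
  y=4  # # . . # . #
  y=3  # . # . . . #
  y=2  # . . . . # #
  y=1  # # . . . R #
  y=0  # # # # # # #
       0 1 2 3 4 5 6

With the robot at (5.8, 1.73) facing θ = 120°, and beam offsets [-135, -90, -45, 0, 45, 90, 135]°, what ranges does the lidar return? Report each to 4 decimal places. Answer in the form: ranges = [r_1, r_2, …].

beam 1: φ=-135°, α=345°
  direction (0.9659, -0.2588); cell (5,1); t to first gridline: x 0.2071, y 2.8205 (then +1.0353 / +3.8637)
    (6,1) via x @ 0.2071  # hit
  → r_1 = 0.2071
beam 2: φ=-90°, α=30°
  direction (0.8660, 0.5000); cell (5,1); t to first gridline: x 0.2309, y 0.5400 (then +1.1547 / +2.0000)
    (6,1) via x @ 0.2309  # hit
  → r_2 = 0.2309
beam 3: φ=-45°, α=75°
  direction (0.2588, 0.9659); cell (5,1); t to first gridline: x 0.7727, y 0.2795 (then +3.8637 / +1.0353)
    (5,2) via y @ 0.2795  # hit
  → r_3 = 0.2795
beam 4: φ=0°, α=120°
  direction (-0.5000, 0.8660); cell (5,1); t to first gridline: x 1.6000, y 0.3118 (then +2.0000 / +1.1547)
    (5,2) via y @ 0.3118  # hit
  → r_4 = 0.3118
beam 5: φ=45°, α=165°
  direction (-0.9659, 0.2588); cell (5,1); t to first gridline: x 0.8282, y 1.0432 (then +1.0353 / +3.8637)
    (4,1) via x @ 0.8282
    (4,2) via y @ 1.0432
    (3,2) via x @ 1.8635
    (2,2) via x @ 2.8988
    (1,2) via x @ 3.9340
    (1,3) via y @ 4.9069
    (0,3) via x @ 4.9693  # hit
  → r_5 = 4.9693
beam 6: φ=90°, α=210°
  direction (-0.8660, -0.5000); cell (5,1); t to first gridline: x 0.9238, y 1.4600 (then +1.1547 / +2.0000)
    (4,1) via x @ 0.9238
    (4,0) via y @ 1.4600  # hit
  → r_6 = 1.4600
beam 7: φ=135°, α=255°
  direction (-0.2588, -0.9659); cell (5,1); t to first gridline: x 3.0910, y 0.7558 (then +3.8637 / +1.0353)
    (5,0) via y @ 0.7558  # hit
  → r_7 = 0.7558

ranges = [0.2071, 0.2309, 0.2795, 0.3118, 4.9693, 1.4600, 0.7558]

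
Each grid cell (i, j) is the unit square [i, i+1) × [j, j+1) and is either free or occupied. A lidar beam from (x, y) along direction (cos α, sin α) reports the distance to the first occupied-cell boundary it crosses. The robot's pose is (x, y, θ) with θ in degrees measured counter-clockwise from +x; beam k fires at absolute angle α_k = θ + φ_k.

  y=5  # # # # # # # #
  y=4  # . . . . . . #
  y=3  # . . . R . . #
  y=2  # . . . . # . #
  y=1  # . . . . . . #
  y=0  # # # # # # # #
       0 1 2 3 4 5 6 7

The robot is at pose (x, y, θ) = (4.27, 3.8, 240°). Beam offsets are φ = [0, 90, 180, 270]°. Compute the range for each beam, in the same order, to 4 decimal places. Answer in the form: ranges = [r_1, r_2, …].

beam 1: φ=0°, α=240°
  cosα=-0.5000 sinα=-0.8660 | (4,3) | tMaxX 0.5400 tMaxY 0.9238 | tΔX 2.0000 tΔY 1.1547
    t=0.5400 [x] (3,3)
    t=0.9238 [y] (3,2)
    t=2.0785 [y] (3,1)
    t=2.5400 [x] (2,1)
    t=3.2332 [y] (2,0) — stop
  → r_1 = 3.2332
beam 2: φ=90°, α=330°
  cosα=0.8660 sinα=-0.5000 | (4,3) | tMaxX 0.8429 tMaxY 1.6000 | tΔX 1.1547 tΔY 2.0000
    t=0.8429 [x] (5,3)
    t=1.6000 [y] (5,2) — stop
  → r_2 = 1.6000
beam 3: φ=180°, α=60°
  cosα=0.5000 sinα=0.8660 | (4,3) | tMaxX 1.4600 tMaxY 0.2309 | tΔX 2.0000 tΔY 1.1547
    t=0.2309 [y] (4,4)
    t=1.3856 [y] (4,5) — stop
  → r_3 = 1.3856
beam 4: φ=270°, α=150°
  cosα=-0.8660 sinα=0.5000 | (4,3) | tMaxX 0.3118 tMaxY 0.4000 | tΔX 1.1547 tΔY 2.0000
    t=0.3118 [x] (3,3)
    t=0.4000 [y] (3,4)
    t=1.4665 [x] (2,4)
    t=2.4000 [y] (2,5) — stop
  → r_4 = 2.4000

ranges = [3.2332, 1.6000, 1.3856, 2.4000]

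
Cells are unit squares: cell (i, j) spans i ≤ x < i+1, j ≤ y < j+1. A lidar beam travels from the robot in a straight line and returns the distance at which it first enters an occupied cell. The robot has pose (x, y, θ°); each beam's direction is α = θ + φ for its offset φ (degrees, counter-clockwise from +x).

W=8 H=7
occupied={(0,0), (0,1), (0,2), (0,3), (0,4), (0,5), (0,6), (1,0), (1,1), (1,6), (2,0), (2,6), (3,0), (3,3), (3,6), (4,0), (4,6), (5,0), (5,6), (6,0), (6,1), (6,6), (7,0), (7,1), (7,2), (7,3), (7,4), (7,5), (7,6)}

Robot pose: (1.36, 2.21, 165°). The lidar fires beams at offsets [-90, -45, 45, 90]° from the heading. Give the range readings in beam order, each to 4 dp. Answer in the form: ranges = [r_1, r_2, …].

ranges = [3.9237, 0.7200, 0.4157, 0.2174]

beam 1: φ=-90°, α=75°
  dir = (cos 75°, sin 75°) = (0.2588, 0.9659); from cell (1,2)
  next x-line at t=2.4728, next y-line at t=0.8179; Δt_x=3.8637, Δt_y=1.0353
    y: enter (1,3) at t=0.8179
    y: enter (1,4) at t=1.8531
    x: enter (2,4) at t=2.4728
    y: enter (2,5) at t=2.8884
    y: enter (2,6) at t=3.9237 ← occupied
  → r_1 = 3.9237
beam 2: φ=-45°, α=120°
  dir = (cos 120°, sin 120°) = (-0.5000, 0.8660); from cell (1,2)
  next x-line at t=0.7200, next y-line at t=0.9122; Δt_x=2.0000, Δt_y=1.1547
    x: enter (0,2) at t=0.7200 ← occupied
  → r_2 = 0.7200
beam 3: φ=45°, α=210°
  dir = (cos 210°, sin 210°) = (-0.8660, -0.5000); from cell (1,2)
  next x-line at t=0.4157, next y-line at t=0.4200; Δt_x=1.1547, Δt_y=2.0000
    x: enter (0,2) at t=0.4157 ← occupied
  → r_3 = 0.4157
beam 4: φ=90°, α=255°
  dir = (cos 255°, sin 255°) = (-0.2588, -0.9659); from cell (1,2)
  next x-line at t=1.3909, next y-line at t=0.2174; Δt_x=3.8637, Δt_y=1.0353
    y: enter (1,1) at t=0.2174 ← occupied
  → r_4 = 0.2174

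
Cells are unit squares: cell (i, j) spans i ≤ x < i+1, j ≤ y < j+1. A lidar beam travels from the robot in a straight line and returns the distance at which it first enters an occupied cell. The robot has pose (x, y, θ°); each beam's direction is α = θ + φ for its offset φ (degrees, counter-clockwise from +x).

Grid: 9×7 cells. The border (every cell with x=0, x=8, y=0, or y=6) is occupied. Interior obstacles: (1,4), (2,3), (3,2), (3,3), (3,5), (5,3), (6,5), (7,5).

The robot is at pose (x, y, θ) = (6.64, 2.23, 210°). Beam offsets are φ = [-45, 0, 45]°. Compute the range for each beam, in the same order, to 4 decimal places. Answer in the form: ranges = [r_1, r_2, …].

beam 1: φ=-45°, α=165°
  direction (-0.9659, 0.2588); cell (6,2); t to first gridline: x 0.6626, y 2.9751 (then +1.0353 / +3.8637)
    (5,2) via x @ 0.6626
    (4,2) via x @ 1.6979
    (3,2) via x @ 2.7331  # hit
  → r_1 = 2.7331
beam 2: φ=0°, α=210°
  direction (-0.8660, -0.5000); cell (6,2); t to first gridline: x 0.7390, y 0.4600 (then +1.1547 / +2.0000)
    (6,1) via y @ 0.4600
    (5,1) via x @ 0.7390
    (4,1) via x @ 1.8937
    (4,0) via y @ 2.4600  # hit
  → r_2 = 2.4600
beam 3: φ=45°, α=255°
  direction (-0.2588, -0.9659); cell (6,2); t to first gridline: x 2.4728, y 0.2381 (then +3.8637 / +1.0353)
    (6,1) via y @ 0.2381
    (6,0) via y @ 1.2734  # hit
  → r_3 = 1.2734

ranges = [2.7331, 2.4600, 1.2734]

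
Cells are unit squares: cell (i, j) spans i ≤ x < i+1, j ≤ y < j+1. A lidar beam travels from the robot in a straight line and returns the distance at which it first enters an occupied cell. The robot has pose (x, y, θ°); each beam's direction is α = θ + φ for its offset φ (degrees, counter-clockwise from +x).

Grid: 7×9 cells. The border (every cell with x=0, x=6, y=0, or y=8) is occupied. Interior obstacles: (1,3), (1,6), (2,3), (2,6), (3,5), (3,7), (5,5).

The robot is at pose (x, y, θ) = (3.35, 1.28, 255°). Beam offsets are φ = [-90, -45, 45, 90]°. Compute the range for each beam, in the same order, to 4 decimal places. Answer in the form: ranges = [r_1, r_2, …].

beam 1: φ=-90°, α=165°
  cosα=-0.9659 sinα=0.2588 | (3,1) | tMaxX 0.3623 tMaxY 2.7819 | tΔX 1.0353 tΔY 3.8637
    t=0.3623 [x] (2,1)
    t=1.3976 [x] (1,1)
    t=2.4329 [x] (0,1) — stop
  → r_1 = 2.4329
beam 2: φ=-45°, α=210°
  cosα=-0.8660 sinα=-0.5000 | (3,1) | tMaxX 0.4041 tMaxY 0.5600 | tΔX 1.1547 tΔY 2.0000
    t=0.4041 [x] (2,1)
    t=0.5600 [y] (2,0) — stop
  → r_2 = 0.5600
beam 3: φ=45°, α=300°
  cosα=0.5000 sinα=-0.8660 | (3,1) | tMaxX 1.3000 tMaxY 0.3233 | tΔX 2.0000 tΔY 1.1547
    t=0.3233 [y] (3,0) — stop
  → r_3 = 0.3233
beam 4: φ=90°, α=345°
  cosα=0.9659 sinα=-0.2588 | (3,1) | tMaxX 0.6729 tMaxY 1.0818 | tΔX 1.0353 tΔY 3.8637
    t=0.6729 [x] (4,1)
    t=1.0818 [y] (4,0) — stop
  → r_4 = 1.0818

ranges = [2.4329, 0.5600, 0.3233, 1.0818]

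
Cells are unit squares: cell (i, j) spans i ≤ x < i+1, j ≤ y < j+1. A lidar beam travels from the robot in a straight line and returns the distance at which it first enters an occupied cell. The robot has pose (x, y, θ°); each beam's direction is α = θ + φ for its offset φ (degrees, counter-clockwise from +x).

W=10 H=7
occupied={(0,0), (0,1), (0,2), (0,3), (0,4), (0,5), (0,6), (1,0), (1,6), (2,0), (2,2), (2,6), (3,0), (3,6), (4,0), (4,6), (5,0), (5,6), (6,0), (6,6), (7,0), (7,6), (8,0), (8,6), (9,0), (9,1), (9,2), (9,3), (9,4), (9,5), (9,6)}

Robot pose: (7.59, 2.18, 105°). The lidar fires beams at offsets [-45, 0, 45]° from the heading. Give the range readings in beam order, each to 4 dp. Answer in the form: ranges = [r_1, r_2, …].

ranges = [2.8200, 3.9548, 7.6095]

beam 1: φ=-45°, α=60°
  direction (0.5000, 0.8660); cell (7,2); t to first gridline: x 0.8200, y 0.9469 (then +2.0000 / +1.1547)
    (8,2) via x @ 0.8200
    (8,3) via y @ 0.9469
    (8,4) via y @ 2.1016
    (9,4) via x @ 2.8200  # hit
  → r_1 = 2.8200
beam 2: φ=0°, α=105°
  direction (-0.2588, 0.9659); cell (7,2); t to first gridline: x 2.2796, y 0.8489 (then +3.8637 / +1.0353)
    (7,3) via y @ 0.8489
    (7,4) via y @ 1.8842
    (6,4) via x @ 2.2796
    (6,5) via y @ 2.9195
    (6,6) via y @ 3.9548  # hit
  → r_2 = 3.9548
beam 3: φ=45°, α=150°
  direction (-0.8660, 0.5000); cell (7,2); t to first gridline: x 0.6813, y 1.6400 (then +1.1547 / +2.0000)
    (6,2) via x @ 0.6813
    (6,3) via y @ 1.6400
    (5,3) via x @ 1.8360
    (4,3) via x @ 2.9907
    (4,4) via y @ 3.6400
    (3,4) via x @ 4.1454
    (2,4) via x @ 5.3001
    (2,5) via y @ 5.6400
    (1,5) via x @ 6.4548
    (0,5) via x @ 7.6095  # hit
  → r_3 = 7.6095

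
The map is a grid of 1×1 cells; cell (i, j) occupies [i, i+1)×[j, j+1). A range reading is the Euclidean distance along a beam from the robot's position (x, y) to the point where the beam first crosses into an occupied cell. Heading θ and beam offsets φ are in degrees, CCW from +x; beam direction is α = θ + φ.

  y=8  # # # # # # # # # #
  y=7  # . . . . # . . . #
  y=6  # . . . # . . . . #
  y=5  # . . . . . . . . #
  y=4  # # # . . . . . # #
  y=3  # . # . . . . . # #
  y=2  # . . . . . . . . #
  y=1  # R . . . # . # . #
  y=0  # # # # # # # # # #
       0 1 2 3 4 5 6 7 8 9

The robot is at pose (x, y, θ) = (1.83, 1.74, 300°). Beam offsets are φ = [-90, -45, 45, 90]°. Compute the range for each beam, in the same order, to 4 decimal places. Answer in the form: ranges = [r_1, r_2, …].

ranges = [0.9584, 0.7661, 2.8591, 8.2792]

beam 1: φ=-90°, α=210°
  cosα=-0.8660 sinα=-0.5000 | (1,1) | tMaxX 0.9584 tMaxY 1.4800 | tΔX 1.1547 tΔY 2.0000
    t=0.9584 [x] (0,1) — stop
  → r_1 = 0.9584
beam 2: φ=-45°, α=255°
  cosα=-0.2588 sinα=-0.9659 | (1,1) | tMaxX 3.2069 tMaxY 0.7661 | tΔX 3.8637 tΔY 1.0353
    t=0.7661 [y] (1,0) — stop
  → r_2 = 0.7661
beam 3: φ=45°, α=345°
  cosα=0.9659 sinα=-0.2588 | (1,1) | tMaxX 0.1760 tMaxY 2.8591 | tΔX 1.0353 tΔY 3.8637
    t=0.1760 [x] (2,1)
    t=1.2113 [x] (3,1)
    t=2.2465 [x] (4,1)
    t=2.8591 [y] (4,0) — stop
  → r_3 = 2.8591
beam 4: φ=90°, α=30°
  cosα=0.8660 sinα=0.5000 | (1,1) | tMaxX 0.1963 tMaxY 0.5200 | tΔX 1.1547 tΔY 2.0000
    t=0.1963 [x] (2,1)
    t=0.5200 [y] (2,2)
    t=1.3510 [x] (3,2)
    t=2.5057 [x] (4,2)
    t=2.5200 [y] (4,3)
    t=3.6604 [x] (5,3)
    t=4.5200 [y] (5,4)
    t=4.8151 [x] (6,4)
    t=5.9698 [x] (7,4)
    t=6.5200 [y] (7,5)
    t=7.1245 [x] (8,5)
    t=8.2792 [x] (9,5) — stop
  → r_4 = 8.2792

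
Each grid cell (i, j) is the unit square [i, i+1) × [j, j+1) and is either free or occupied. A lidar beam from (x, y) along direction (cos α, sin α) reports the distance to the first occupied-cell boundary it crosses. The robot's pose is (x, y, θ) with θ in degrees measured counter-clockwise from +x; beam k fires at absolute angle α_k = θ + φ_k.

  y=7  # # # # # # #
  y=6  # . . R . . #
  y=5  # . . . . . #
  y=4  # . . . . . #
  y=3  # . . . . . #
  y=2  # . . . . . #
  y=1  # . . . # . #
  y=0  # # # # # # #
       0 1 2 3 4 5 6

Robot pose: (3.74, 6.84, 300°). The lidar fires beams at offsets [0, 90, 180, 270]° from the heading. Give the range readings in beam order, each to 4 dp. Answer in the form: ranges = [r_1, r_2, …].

ranges = [4.5200, 0.3200, 0.1848, 3.1639]

beam 1: φ=0°, α=300°
  d=(0.5000,-0.8660)  start (3,6)  tX=0.5200 tY=0.9699  stride 1/|dx|=2.0000 1/|dy|=1.1547
    cross x-line → (4,6), t=0.5200
    cross y-line → (4,5), t=0.9699
    cross y-line → (4,4), t=2.1246
    cross x-line → (5,4), t=2.5200
    cross y-line → (5,3), t=3.2793
    cross y-line → (5,2), t=4.4341
    cross x-line → (6,2), t=4.5200 (wall)
  → r_1 = 4.5200
beam 2: φ=90°, α=30°
  d=(0.8660,0.5000)  start (3,6)  tX=0.3002 tY=0.3200  stride 1/|dx|=1.1547 1/|dy|=2.0000
    cross x-line → (4,6), t=0.3002
    cross y-line → (4,7), t=0.3200 (wall)
  → r_2 = 0.3200
beam 3: φ=180°, α=120°
  d=(-0.5000,0.8660)  start (3,6)  tX=1.4800 tY=0.1848  stride 1/|dx|=2.0000 1/|dy|=1.1547
    cross y-line → (3,7), t=0.1848 (wall)
  → r_3 = 0.1848
beam 4: φ=270°, α=210°
  d=(-0.8660,-0.5000)  start (3,6)  tX=0.8545 tY=1.6800  stride 1/|dx|=1.1547 1/|dy|=2.0000
    cross x-line → (2,6), t=0.8545
    cross y-line → (2,5), t=1.6800
    cross x-line → (1,5), t=2.0092
    cross x-line → (0,5), t=3.1639 (wall)
  → r_4 = 3.1639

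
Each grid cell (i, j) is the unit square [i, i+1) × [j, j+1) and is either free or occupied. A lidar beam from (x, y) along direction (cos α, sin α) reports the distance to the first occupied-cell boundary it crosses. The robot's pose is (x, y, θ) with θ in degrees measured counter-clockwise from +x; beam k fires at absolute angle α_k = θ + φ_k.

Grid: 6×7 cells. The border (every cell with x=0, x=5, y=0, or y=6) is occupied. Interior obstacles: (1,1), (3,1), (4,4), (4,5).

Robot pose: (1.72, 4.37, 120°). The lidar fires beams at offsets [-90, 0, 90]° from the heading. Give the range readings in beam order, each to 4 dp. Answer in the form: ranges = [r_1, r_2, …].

beam 1: φ=-90°, α=30°
  cosα=0.8660 sinα=0.5000 | (1,4) | tMaxX 0.3233 tMaxY 1.2600 | tΔX 1.1547 tΔY 2.0000
    t=0.3233 [x] (2,4)
    t=1.2600 [y] (2,5)
    t=1.4780 [x] (3,5)
    t=2.6327 [x] (4,5) — stop
  → r_1 = 2.6327
beam 2: φ=0°, α=120°
  cosα=-0.5000 sinα=0.8660 | (1,4) | tMaxX 1.4400 tMaxY 0.7275 | tΔX 2.0000 tΔY 1.1547
    t=0.7275 [y] (1,5)
    t=1.4400 [x] (0,5) — stop
  → r_2 = 1.4400
beam 3: φ=90°, α=210°
  cosα=-0.8660 sinα=-0.5000 | (1,4) | tMaxX 0.8314 tMaxY 0.7400 | tΔX 1.1547 tΔY 2.0000
    t=0.7400 [y] (1,3)
    t=0.8314 [x] (0,3) — stop
  → r_3 = 0.8314

ranges = [2.6327, 1.4400, 0.8314]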